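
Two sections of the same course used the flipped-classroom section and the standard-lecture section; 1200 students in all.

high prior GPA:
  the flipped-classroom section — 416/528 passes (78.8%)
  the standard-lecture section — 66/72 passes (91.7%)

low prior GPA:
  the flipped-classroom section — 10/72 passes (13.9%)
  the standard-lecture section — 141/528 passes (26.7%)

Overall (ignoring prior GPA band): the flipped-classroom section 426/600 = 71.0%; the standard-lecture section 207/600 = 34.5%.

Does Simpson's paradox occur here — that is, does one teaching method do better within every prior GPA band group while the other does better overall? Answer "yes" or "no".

yes

Within each prior GPA band level (high prior GPA 78.8% vs 91.7%; low prior GPA 13.9% vs 26.7%), the standard-lecture section has the higher rate every time. Pooled: 71.0% vs 34.5% — the flipped-classroom section has the higher rate overall. The two comparisons disagree.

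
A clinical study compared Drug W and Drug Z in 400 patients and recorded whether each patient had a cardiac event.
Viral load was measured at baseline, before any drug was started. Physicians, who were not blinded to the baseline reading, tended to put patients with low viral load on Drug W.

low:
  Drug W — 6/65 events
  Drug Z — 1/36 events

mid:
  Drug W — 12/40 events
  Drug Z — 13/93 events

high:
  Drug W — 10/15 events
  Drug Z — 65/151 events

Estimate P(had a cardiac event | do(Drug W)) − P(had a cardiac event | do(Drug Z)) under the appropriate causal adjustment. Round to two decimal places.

+0.17

Viral load is set before the drug has any effect — it is not caused by the drug — and it independently drives the outcome. That makes it a confounder, so the causal comparison is within viral load levels.
Adjusting over the population distribution of viral load: 0.253·(0.092−0.028) + 0.333·(0.300−0.140) + 0.415·(0.667−0.430) = +0.168.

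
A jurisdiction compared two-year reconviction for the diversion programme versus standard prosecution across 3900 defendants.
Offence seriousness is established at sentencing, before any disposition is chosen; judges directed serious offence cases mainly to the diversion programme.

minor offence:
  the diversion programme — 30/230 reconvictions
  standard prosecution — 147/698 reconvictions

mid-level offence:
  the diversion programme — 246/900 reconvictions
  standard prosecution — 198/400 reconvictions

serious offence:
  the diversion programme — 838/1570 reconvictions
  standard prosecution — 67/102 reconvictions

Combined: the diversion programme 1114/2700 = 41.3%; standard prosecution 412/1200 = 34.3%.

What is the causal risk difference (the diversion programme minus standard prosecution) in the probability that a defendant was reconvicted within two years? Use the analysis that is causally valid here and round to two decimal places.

-0.15

The imbalance in offence seriousness arose from how defendants were allocated, not from anything the disposition did; and offence seriousness independently affects the outcome. The pooled gap is confounded — condition on offence seriousness.
Adjusting over the population distribution of offence seriousness: 0.238·(0.130−0.211) + 0.333·(0.273−0.495) + 0.429·(0.534−0.657) = -0.146.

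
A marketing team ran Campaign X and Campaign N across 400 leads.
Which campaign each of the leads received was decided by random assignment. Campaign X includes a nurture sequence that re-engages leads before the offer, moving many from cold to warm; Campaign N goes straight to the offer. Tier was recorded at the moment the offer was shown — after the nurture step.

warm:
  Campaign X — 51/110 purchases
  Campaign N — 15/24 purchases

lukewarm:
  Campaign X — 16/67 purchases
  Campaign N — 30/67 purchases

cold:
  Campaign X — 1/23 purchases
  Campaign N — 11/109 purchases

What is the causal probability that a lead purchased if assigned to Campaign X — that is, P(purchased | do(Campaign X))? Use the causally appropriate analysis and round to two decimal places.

Campaign N is higher inside every engagement tier stratum but Campaign X is higher in aggregate. Whether to stratify depends on how engagement tier relates to the campaign.
Because the campaign influences engagement tier, engagement tier is a post-treatment mediator, not a confounder. Stratifying on it would bias the estimate; the causal effect is the crude pooled difference.
So P(outcome | do(Campaign X)) is just the pooled rate for Campaign X: 68/200 = 0.340.

0.34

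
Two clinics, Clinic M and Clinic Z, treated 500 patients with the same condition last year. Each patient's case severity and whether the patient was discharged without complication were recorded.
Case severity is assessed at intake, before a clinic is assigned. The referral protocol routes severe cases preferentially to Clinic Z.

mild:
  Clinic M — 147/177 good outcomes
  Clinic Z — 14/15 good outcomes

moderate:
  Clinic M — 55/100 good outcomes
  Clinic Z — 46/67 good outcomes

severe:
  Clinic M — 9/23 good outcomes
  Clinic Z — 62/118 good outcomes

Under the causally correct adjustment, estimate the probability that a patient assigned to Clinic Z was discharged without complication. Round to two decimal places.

The imbalance in case severity arose from how patients were allocated, not from anything the clinic did; and case severity independently affects the outcome. The pooled gap is confounded — condition on case severity.
Standardising Clinic Z to the population case severity mix: 0.384·14/15 + 0.334·46/67 + 0.282·62/118 = 0.736.

0.74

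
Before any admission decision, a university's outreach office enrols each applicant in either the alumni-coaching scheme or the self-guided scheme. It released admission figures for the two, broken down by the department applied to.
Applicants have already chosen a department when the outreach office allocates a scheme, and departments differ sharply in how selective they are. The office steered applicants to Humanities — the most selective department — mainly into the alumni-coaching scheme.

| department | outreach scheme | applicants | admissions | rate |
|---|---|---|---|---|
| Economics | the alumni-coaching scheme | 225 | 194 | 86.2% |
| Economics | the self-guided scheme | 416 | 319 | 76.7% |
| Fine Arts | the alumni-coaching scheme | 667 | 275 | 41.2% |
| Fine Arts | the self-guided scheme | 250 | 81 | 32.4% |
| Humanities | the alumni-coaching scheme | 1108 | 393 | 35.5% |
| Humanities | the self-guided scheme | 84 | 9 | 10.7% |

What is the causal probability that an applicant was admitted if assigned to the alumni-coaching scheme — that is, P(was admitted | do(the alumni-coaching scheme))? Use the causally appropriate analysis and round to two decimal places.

Nothing the outreach scheme does changes department; the imbalance is an allocation artefact. With department also predicting the outcome, the pooled figure is confounded, and the within-stratum comparison is the causal one.
Standardising the alumni-coaching scheme to the population department mix: 0.233·194/225 + 0.333·275/667 + 0.433·393/1108 = 0.492.

0.49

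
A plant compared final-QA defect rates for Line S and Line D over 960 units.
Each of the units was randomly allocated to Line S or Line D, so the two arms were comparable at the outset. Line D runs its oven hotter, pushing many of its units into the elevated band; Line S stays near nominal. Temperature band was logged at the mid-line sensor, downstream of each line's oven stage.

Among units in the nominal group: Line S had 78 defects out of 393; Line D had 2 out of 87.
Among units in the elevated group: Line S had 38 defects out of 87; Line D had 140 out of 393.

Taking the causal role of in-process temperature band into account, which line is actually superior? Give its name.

Line S

In-process temperature band lies on the pathway line → in-process temperature band → outcome, so adjusting for it blocks the indirect effect. For the total causal effect of line, use the unadjusted pooled rates.
Pooled: Line S 24.2% vs Line D 29.6%; Line S is lower overall.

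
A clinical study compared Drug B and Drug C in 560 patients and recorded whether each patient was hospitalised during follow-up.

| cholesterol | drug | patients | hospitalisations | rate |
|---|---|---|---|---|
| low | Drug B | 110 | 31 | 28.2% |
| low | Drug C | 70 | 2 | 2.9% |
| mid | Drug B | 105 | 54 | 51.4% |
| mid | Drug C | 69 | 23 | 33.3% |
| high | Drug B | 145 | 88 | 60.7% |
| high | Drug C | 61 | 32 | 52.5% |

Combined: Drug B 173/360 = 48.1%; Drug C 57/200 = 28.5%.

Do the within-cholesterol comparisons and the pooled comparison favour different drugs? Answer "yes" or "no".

Within each cholesterol level (low 28.2% vs 2.9%; mid 51.4% vs 33.3%; high 60.7% vs 52.5%), Drug C has the lower rate every time. Pooled: 48.1% vs 28.5% — Drug C has the lower rate overall. They agree.

no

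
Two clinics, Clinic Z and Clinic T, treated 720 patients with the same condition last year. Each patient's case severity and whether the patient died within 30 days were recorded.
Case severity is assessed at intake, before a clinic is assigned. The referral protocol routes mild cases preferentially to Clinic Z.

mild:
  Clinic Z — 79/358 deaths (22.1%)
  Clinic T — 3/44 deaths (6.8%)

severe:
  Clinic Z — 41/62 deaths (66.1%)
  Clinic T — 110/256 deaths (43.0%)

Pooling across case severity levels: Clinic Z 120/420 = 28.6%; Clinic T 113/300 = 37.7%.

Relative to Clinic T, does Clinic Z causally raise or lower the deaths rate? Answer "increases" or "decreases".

Clinic T is lower inside every case severity stratum but Clinic Z is lower in aggregate. Whether to stratify depends on how case severity relates to the clinic.
Case severity differs across clinics for reasons unrelated to any effect of the clinic itself, and it separately predicts the outcome — a classic confounder. We must compare within case severity levels.
Within each level — mild: 22.1% vs 6.8%; severe: 66.1% vs 43.0% — Clinic T is lower every time.

increases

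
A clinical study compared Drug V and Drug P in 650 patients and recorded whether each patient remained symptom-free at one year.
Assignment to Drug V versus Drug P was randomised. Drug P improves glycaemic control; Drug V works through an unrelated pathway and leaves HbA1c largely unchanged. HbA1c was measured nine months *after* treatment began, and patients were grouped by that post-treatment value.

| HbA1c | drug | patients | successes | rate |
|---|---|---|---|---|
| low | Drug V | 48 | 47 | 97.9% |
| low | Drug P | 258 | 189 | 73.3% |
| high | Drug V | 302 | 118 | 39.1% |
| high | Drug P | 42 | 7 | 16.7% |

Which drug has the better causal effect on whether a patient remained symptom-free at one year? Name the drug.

The distribution of HbA1c is itself part of what the drug does — it is an intermediate outcome. Holding it fixed would remove that part of the effect; the total effect is the pooled difference.
Pooled: Drug V 47.1% vs Drug P 65.3%; Drug P is higher overall.

Drug P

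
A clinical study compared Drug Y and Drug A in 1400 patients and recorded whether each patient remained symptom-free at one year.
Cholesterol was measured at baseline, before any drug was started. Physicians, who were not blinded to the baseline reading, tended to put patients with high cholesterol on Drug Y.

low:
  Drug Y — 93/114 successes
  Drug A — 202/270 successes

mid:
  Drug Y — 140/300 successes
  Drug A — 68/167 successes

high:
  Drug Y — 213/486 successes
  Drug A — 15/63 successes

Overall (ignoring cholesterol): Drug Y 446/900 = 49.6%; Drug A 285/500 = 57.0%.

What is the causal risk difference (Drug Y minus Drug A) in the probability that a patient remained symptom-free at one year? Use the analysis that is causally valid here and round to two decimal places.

The stratified and pooled comparisons disagree (Drug Y wins within each cholesterol; Drug A wins overall), so the answer turns on the causal role of cholesterol.
Cholesterol satisfies the back-door criterion: it is not a descendant of the drug, and it blocks the spurious path from drug to outcome. Adjusting for it (i.e., using the within-cholesterol rates) gives the causal effect.
Adjusting over the population distribution of cholesterol: 0.274·(0.816−0.748) + 0.334·(0.467−0.407) + 0.392·(0.438−0.238) = +0.117.

+0.12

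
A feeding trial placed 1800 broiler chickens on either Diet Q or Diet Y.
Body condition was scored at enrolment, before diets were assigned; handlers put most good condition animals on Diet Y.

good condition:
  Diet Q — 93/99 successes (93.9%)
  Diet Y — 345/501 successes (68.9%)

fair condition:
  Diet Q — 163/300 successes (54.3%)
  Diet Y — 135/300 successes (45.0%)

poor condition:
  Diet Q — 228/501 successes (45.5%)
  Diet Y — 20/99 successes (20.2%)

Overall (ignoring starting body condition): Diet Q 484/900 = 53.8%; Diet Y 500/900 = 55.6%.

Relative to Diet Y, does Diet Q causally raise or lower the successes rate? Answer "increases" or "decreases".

increases

Since starting body condition is a pre-existing factor (not a product of the diet) and it affects the outcome on its own, it is a confounder. The stratified rates, not the pooled rate, identify the causal effect.
Within each level — good condition: 93.9% vs 68.9%; fair condition: 54.3% vs 45.0%; poor condition: 45.5% vs 20.2% — Diet Q is higher every time.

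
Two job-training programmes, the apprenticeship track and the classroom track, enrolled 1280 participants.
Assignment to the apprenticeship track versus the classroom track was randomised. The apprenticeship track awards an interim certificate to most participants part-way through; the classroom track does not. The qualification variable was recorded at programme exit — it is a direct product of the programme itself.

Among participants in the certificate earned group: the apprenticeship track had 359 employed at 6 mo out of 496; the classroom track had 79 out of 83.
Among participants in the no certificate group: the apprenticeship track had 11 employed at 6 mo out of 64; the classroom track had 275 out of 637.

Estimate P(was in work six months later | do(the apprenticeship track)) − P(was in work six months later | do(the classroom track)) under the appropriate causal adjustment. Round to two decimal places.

+0.17

The qualification attained during the programme-specific comparison favours the classroom track throughout, but the pooled figures favour the apprenticeship track. The question is whether to condition on qualification attained during the programme.
Qualification attained during the programme is recorded after the programme and is itself shifted by it — it sits on the causal path from programme to outcome. Conditioning on a mediator would strip out part of the effect we want; the pooled comparison gives the total causal effect.
The causal difference is the pooled difference: 0.661 − 0.492 = +0.169.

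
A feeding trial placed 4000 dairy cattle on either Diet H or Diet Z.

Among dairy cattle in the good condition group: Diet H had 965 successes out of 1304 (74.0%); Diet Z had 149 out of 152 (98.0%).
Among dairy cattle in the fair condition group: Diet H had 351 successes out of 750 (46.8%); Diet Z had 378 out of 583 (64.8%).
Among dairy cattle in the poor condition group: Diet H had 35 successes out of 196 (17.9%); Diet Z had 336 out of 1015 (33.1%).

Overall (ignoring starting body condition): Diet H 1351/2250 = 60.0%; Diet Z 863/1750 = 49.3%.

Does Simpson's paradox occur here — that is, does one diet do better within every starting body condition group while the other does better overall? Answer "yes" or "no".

Within each starting body condition level (good condition 74.0% vs 98.0%; fair condition 46.8% vs 64.8%; poor condition 17.9% vs 33.1%), Diet Z has the higher rate every time. Pooled: 60.0% vs 49.3% — Diet H has the higher rate overall. The two comparisons disagree.

yes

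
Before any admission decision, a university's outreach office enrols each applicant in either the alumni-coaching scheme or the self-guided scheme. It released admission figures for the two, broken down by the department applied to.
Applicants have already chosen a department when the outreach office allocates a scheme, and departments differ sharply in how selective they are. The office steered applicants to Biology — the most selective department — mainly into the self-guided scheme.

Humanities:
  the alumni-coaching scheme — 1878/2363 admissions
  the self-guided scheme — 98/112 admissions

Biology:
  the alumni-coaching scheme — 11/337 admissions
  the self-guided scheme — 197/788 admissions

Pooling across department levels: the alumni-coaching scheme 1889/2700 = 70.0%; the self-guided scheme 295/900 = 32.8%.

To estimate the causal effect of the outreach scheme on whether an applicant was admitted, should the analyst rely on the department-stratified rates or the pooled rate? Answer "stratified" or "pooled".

Within every department level the self-guided scheme has the higher rate, yet pooled the alumni-coaching scheme does — Simpson's reversal.
Since department is a pre-existing factor (not a product of the outreach scheme) and it affects the outcome on its own, it is a confounder. The stratified rates, not the pooled rate, identify the causal effect.
Within each level — Humanities: 79.5% vs 87.5%; Biology: 3.3% vs 25.0% — the self-guided scheme is higher every time.

stratified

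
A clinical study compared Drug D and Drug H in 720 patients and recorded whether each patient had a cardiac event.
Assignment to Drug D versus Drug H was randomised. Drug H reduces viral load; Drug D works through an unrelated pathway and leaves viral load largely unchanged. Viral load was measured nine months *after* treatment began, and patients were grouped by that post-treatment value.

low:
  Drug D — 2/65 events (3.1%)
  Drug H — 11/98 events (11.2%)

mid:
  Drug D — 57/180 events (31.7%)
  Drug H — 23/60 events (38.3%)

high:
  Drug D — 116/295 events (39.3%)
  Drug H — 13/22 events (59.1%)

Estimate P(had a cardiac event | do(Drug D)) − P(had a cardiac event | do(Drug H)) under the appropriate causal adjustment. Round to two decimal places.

Viral load here is a post-treatment variable shaped by the drug; conditioning on it would introduce bias rather than remove it. The overall comparison is the causal one.
The causal difference is the pooled difference: 0.324 − 0.261 = +0.063.

+0.06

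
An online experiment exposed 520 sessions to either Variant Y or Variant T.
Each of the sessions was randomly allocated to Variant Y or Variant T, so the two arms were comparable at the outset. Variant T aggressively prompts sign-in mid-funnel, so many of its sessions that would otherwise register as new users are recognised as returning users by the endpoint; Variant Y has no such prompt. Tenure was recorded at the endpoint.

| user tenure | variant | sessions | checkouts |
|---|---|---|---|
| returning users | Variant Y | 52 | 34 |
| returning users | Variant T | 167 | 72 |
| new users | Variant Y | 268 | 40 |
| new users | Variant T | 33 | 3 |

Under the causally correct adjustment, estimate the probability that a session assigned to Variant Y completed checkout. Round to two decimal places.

0.23

Because the variant influences user tenure, user tenure is a post-treatment mediator, not a confounder. Stratifying on it would bias the estimate; the causal effect is the crude pooled difference.
So P(outcome | do(Variant Y)) is just the pooled rate for Variant Y: 74/320 = 0.231.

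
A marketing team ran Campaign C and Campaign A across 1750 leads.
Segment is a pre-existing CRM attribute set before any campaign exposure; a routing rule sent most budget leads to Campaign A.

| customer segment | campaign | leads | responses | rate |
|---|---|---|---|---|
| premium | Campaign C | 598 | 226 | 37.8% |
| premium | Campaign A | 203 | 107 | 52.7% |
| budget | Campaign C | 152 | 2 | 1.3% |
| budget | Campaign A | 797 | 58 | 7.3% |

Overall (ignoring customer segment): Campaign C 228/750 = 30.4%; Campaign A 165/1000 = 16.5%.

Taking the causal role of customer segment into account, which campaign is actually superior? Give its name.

Campaign A

Customer segment is set before the campaign has any effect — it is not caused by the campaign — and it independently drives the outcome. That makes it a confounder, so the causal comparison is within customer segment levels.
Within each level — premium: 37.8% vs 52.7%; budget: 1.3% vs 7.3% — Campaign A is higher every time.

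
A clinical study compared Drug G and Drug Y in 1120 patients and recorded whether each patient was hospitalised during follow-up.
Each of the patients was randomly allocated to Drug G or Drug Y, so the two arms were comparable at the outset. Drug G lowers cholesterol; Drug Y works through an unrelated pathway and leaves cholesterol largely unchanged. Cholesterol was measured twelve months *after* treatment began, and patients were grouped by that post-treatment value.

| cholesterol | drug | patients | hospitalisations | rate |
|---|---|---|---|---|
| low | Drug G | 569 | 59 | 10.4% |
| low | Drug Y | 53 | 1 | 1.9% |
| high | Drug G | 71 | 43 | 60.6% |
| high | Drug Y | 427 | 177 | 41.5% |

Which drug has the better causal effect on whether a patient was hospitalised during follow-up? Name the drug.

Cholesterol is recorded after the drug and is itself shifted by it — it sits on the causal path from drug to outcome. Conditioning on a mediator would strip out part of the effect we want; the pooled comparison gives the total causal effect.
Pooled: Drug G 15.9% vs Drug Y 37.1%; Drug G is lower overall.

Drug G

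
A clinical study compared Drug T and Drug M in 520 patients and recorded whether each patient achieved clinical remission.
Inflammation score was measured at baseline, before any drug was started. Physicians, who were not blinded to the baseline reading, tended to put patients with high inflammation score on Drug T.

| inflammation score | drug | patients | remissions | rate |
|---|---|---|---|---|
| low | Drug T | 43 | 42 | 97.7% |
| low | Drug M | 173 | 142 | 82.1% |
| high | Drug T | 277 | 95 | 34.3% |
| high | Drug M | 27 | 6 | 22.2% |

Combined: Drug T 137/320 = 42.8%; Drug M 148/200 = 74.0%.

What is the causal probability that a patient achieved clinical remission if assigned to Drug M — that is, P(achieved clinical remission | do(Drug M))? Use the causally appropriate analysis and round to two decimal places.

The stratified and pooled comparisons disagree (Drug T wins within each inflammation score; Drug M wins overall), so the answer turns on the causal role of inflammation score.
Inflammation score is set before the drug has any effect — it is not caused by the drug — and it independently drives the outcome. That makes it a confounder, so the causal comparison is within inflammation score levels.
Standardising Drug M to the population inflammation score mix: 0.415·142/173 + 0.585·6/27 = 0.471.

0.47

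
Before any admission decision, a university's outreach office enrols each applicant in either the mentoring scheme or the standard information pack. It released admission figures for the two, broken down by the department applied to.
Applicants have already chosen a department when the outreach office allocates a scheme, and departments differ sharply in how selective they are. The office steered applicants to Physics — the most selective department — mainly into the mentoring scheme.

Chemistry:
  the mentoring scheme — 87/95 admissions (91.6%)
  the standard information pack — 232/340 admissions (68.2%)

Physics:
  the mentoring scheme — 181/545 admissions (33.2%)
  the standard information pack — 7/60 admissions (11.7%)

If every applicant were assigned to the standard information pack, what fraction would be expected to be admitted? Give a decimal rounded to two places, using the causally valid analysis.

Department is set before the outreach scheme has any effect — it is not caused by the outreach scheme — and it independently drives the outcome. That makes it a confounder, so the causal comparison is within department levels.
Standardising the standard information pack to the population department mix: 0.418·232/340 + 0.582·7/60 = 0.353.

0.35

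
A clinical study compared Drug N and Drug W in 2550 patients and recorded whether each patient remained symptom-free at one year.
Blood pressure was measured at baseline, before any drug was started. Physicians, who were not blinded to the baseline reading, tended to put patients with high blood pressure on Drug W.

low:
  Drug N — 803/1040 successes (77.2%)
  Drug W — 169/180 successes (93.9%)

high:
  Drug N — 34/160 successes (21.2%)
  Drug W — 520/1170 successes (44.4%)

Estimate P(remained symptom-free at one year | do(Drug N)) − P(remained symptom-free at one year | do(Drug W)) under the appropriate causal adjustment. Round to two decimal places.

-0.20

Blood pressure is set before the drug has any effect — it is not caused by the drug — and it independently drives the outcome. That makes it a confounder, so the causal comparison is within blood pressure levels.
Adjusting over the population distribution of blood pressure: 0.478·(0.772−0.939) + 0.522·(0.212−0.444) = -0.201.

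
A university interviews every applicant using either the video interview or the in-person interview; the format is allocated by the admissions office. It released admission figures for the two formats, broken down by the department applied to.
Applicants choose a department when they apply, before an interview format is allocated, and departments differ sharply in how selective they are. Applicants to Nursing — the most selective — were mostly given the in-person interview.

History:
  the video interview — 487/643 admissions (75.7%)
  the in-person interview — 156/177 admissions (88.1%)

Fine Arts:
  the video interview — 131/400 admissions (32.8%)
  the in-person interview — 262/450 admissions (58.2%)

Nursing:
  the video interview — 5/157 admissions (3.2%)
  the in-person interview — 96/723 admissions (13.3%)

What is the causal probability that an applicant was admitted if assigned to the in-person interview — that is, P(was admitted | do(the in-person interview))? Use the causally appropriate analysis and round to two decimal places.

Department differs across interview formats for reasons unrelated to any effect of the interview format itself, and it separately predicts the outcome — a classic confounder. We must compare within department levels.
Standardising the in-person interview to the population department mix: 0.322·156/177 + 0.333·262/450 + 0.345·96/723 = 0.523.

0.52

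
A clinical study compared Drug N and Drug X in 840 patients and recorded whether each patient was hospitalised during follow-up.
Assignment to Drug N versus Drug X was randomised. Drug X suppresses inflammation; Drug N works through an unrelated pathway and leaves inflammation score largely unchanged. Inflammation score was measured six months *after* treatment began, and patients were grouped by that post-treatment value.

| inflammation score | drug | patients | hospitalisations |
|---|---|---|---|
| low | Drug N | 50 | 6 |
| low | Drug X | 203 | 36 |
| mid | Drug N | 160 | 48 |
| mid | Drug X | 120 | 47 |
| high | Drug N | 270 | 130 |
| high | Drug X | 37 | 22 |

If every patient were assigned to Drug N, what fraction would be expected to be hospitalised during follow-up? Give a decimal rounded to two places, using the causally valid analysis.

0.38

The stratified and pooled comparisons disagree (Drug N wins within each inflammation score; Drug X wins overall), so the answer turns on the causal role of inflammation score.
Inflammation score is downstream of the drug. One should not condition on a consequence of treatment, so the overall rates are the right comparison.
So P(outcome | do(Drug N)) is just the pooled rate for Drug N: 184/480 = 0.383.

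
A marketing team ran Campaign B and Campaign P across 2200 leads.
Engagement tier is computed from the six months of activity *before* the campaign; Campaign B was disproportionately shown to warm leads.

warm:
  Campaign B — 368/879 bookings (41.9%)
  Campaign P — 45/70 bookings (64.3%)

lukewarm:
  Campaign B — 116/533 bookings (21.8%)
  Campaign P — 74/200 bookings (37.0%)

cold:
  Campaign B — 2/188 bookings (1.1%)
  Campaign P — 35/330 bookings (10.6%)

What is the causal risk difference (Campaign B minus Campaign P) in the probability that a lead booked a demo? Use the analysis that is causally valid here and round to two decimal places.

-0.17

Engagement tier is set before the campaign has any effect — it is not caused by the campaign — and it independently drives the outcome. That makes it a confounder, so the causal comparison is within engagement tier levels.
Adjusting over the population distribution of engagement tier: 0.431·(0.419−0.643) + 0.333·(0.218−0.370) + 0.235·(0.011−0.106) = -0.170.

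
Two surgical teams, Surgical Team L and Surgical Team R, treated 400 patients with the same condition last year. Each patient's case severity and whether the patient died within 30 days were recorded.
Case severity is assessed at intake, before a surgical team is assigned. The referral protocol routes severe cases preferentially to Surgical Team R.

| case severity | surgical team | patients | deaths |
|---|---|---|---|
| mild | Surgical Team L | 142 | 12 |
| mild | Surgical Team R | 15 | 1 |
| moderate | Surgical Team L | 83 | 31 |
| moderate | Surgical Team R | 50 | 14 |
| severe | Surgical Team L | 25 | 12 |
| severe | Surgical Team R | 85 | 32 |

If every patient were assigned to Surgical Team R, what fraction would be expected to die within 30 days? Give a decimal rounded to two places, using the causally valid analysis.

Within every case severity level Surgical Team R has the lower rate, yet pooled Surgical Team L does — Simpson's reversal.
Here case severity is a common cause — it drives both which surgical team a case falls under and the outcome. The crude comparison mixes populations; the stratum-specific rates are the causally relevant ones.
Standardising Surgical Team R to the population case severity mix: 0.393·1/15 + 0.333·14/50 + 0.275·32/85 = 0.223.

0.22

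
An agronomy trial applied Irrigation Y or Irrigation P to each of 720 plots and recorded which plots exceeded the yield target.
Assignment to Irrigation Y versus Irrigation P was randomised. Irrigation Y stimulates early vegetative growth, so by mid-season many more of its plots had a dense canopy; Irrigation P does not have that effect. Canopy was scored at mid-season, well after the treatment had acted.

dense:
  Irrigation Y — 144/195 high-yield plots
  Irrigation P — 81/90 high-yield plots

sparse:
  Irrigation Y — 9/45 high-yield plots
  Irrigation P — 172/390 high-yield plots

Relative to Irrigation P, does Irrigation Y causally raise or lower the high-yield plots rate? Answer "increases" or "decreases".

Because the irrigation influences mid-season canopy, mid-season canopy is a post-treatment mediator, not a confounder. Stratifying on it would bias the estimate; the causal effect is the crude pooled difference.
Pooled: Irrigation Y 63.7% vs Irrigation P 52.7%; Irrigation Y is higher overall.

increases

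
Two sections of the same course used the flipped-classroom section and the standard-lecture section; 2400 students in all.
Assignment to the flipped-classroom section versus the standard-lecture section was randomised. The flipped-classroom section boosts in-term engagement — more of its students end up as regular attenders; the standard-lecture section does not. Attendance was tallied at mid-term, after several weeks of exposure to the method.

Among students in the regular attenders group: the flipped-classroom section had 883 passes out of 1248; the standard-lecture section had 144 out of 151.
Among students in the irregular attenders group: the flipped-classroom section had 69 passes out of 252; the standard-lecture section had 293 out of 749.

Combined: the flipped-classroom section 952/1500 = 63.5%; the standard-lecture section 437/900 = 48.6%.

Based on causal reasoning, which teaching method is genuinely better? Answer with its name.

the flipped-classroom section

Because the teaching method influences mid-term attendance, mid-term attendance is a post-treatment mediator, not a confounder. Stratifying on it would bias the estimate; the causal effect is the crude pooled difference.
Pooled: the flipped-classroom section 63.5% vs the standard-lecture section 48.6%; the flipped-classroom section is higher overall.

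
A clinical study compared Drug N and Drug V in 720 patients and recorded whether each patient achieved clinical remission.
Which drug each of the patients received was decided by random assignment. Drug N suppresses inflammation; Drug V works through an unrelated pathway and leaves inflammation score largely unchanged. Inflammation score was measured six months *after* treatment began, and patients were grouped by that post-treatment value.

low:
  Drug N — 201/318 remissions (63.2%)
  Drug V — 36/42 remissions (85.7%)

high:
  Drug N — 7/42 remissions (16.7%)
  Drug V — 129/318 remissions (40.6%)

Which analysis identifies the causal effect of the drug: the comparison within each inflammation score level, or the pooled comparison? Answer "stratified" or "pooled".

pooled

Within every inflammation score level Drug V has the higher rate, yet pooled Drug N does — Simpson's reversal.
Inflammation score here is a post-treatment variable shaped by the drug; conditioning on it would introduce bias rather than remove it. The overall comparison is the causal one.
Pooled: Drug N 57.8% vs Drug V 45.8%; Drug N is higher overall.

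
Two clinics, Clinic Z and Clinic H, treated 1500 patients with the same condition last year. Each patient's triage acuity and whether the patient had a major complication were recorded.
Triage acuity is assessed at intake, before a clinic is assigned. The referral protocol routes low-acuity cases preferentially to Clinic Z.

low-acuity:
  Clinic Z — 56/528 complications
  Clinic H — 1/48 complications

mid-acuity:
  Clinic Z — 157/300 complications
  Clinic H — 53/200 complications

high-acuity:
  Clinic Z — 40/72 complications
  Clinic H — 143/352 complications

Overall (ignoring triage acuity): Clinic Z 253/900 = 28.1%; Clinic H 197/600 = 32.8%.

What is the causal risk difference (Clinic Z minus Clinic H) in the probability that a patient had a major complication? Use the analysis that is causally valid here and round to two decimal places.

The stratified and pooled comparisons disagree (Clinic H wins within each triage acuity; Clinic Z wins overall), so the answer turns on the causal role of triage acuity.
Triage acuity differs across clinics for reasons unrelated to any effect of the clinic itself, and it separately predicts the outcome — a classic confounder. We must compare within triage acuity levels.
Adjusting over the population distribution of triage acuity: 0.384·(0.106−0.021) + 0.333·(0.523−0.265) + 0.283·(0.556−0.406) = +0.161.

+0.16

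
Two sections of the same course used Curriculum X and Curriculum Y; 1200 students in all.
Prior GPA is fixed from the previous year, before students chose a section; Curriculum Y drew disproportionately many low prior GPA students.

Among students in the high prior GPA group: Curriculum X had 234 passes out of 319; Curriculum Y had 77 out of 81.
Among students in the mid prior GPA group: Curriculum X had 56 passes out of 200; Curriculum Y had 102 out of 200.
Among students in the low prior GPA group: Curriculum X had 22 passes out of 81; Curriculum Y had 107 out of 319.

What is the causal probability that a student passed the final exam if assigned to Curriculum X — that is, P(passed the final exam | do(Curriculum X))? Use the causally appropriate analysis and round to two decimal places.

The prior GPA band-specific comparison favours Curriculum Y throughout, but the pooled figures favour Curriculum X. The question is whether to condition on prior GPA band.
Prior GPA band is set before the teaching method has any effect — it is not caused by the teaching method — and it independently drives the outcome. That makes it a confounder, so the causal comparison is within prior GPA band levels.
Standardising Curriculum X to the population prior GPA band mix: 0.333·234/319 + 0.333·56/200 + 0.333·22/81 = 0.428.

0.43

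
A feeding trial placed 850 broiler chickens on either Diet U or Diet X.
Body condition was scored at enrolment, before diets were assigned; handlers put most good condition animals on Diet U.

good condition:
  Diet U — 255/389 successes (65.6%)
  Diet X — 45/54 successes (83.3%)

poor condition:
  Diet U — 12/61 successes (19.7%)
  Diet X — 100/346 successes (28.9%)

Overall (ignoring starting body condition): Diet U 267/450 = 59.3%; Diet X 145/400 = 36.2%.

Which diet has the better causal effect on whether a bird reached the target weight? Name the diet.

Diet X

Nothing the diet does changes starting body condition; the imbalance is an allocation artefact. With starting body condition also predicting the outcome, the pooled figure is confounded, and the within-stratum comparison is the causal one.
Within each level — good condition: 65.6% vs 83.3%; poor condition: 19.7% vs 28.9% — Diet X is higher every time.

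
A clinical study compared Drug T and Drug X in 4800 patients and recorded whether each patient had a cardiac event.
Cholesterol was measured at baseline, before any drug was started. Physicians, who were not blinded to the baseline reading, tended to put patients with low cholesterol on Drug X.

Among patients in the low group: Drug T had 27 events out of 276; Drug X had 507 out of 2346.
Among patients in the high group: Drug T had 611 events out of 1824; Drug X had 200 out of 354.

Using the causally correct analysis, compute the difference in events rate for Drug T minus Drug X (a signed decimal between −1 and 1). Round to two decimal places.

Drug T is lower inside every cholesterol stratum but Drug X is lower in aggregate. Whether to stratify depends on how cholesterol relates to the drug.
Cholesterol differs across drugs for reasons unrelated to any effect of the drug itself, and it separately predicts the outcome — a classic confounder. We must compare within cholesterol levels.
Adjusting over the population distribution of cholesterol: 0.546·(0.098−0.216) + 0.454·(0.335−0.565) = -0.169.

-0.17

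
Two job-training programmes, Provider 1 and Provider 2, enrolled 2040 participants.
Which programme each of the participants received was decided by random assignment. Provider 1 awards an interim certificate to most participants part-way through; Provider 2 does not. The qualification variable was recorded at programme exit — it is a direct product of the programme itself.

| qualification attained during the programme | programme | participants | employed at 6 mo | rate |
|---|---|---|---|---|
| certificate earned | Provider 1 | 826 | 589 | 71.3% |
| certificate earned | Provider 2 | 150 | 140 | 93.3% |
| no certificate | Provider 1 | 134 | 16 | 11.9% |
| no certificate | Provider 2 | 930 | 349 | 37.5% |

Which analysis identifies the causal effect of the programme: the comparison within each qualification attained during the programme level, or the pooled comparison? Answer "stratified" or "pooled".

Qualification attained during the programme here is a post-treatment variable shaped by the programme; conditioning on it would introduce bias rather than remove it. The overall comparison is the causal one.
Pooled: Provider 1 63.0% vs Provider 2 45.3%; Provider 1 is higher overall.

pooled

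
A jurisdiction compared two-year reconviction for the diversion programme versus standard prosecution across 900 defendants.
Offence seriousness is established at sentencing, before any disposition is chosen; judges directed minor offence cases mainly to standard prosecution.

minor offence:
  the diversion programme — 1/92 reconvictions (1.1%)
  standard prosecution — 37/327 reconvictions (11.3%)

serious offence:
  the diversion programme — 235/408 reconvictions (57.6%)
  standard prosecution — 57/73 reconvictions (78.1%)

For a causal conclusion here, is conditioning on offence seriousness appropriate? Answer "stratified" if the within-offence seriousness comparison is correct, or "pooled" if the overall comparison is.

stratified

The offence seriousness-specific comparison favours the diversion programme throughout, but the pooled figures favour standard prosecution. The question is whether to condition on offence seriousness.
Offence seriousness differs across dispositions for reasons unrelated to any effect of the disposition itself, and it separately predicts the outcome — a classic confounder. We must compare within offence seriousness levels.
Within each level — minor offence: 1.1% vs 11.3%; serious offence: 57.6% vs 78.1% — the diversion programme is lower every time.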